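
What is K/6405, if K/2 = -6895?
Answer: -394/183 ≈ -2.1530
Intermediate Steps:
K = -13790 (K = 2*(-6895) = -13790)
K/6405 = -13790/6405 = -13790*1/6405 = -394/183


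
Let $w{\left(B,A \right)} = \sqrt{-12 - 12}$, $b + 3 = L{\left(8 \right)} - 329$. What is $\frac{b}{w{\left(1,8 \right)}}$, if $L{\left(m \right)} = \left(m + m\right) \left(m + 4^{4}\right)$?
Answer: $- \frac{973 i \sqrt{6}}{3} \approx - 794.45 i$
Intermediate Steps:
$L{\left(m \right)} = 2 m \left(256 + m\right)$ ($L{\left(m \right)} = 2 m \left(m + 256\right) = 2 m \left(256 + m\right)$)
$b = 3892$ ($b = -3 - \left(329 - 16 \left(256 + 8\right)\right) = -3 - \left(329 - 4224\right) = -3 + \left(4224 - 329\right) = -3 + 3895 = 3892$)
$w{\left(B,A \right)} = 2 i \sqrt{6}$ ($w{\left(B,A \right)} = \sqrt{-24} = 2 i \sqrt{6}$)
$\frac{b}{w{\left(1,8 \right)}} = \frac{3892}{2 i \sqrt{6}} = 3892 \left(- \frac{i \sqrt{6}}{12}\right) = - \frac{973 i \sqrt{6}}{3}$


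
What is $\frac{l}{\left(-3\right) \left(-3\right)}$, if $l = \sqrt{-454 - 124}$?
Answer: $\frac{17 i \sqrt{2}}{9} \approx 2.6713 i$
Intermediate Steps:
$l = 17 i \sqrt{2}$ ($l = \sqrt{-578} = 17 i \sqrt{2} \approx 24.042 i$)
$\frac{l}{\left(-3\right) \left(-3\right)} = \frac{17 i \sqrt{2}}{\left(-3\right) \left(-3\right)} = \frac{17 i \sqrt{2}}{9}$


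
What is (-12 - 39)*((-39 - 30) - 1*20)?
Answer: 4539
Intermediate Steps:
(-12 - 39)*((-39 - 30) - 1*20) = -51*(-69 - 20) = -51*(-89) = 4539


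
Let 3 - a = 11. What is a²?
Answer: 64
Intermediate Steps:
a = -8 (a = 3 - 1*11 = 3 - 11 = -8)
a² = (-8)² = 64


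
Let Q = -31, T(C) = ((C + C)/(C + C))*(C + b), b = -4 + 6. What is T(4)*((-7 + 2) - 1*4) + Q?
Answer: -85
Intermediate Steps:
b = 2
T(C) = 2 + C (T(C) = ((C + C)/(C + C))*(C + 2) = ((2*C)/((2*C)))*(2 + C) = ((2*C)*(1/(2*C)))*(2 + C) = 1*(2 + C) = 2 + C)
T(4)*((-7 + 2) - 1*4) + Q = (2 + 4)*((-7 + 2) - 1*4) - 31 = 6*(-5 - 4) - 31 = 6*(-9) - 31 = -54 - 31 = -85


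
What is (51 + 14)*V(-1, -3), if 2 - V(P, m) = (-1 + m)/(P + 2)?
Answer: 390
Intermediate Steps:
V(P, m) = 2 - (-1 + m)/(2 + P) (V(P, m) = 2 - (-1 + m)/(P + 2) = 2 - (-1 + m)/(2 + P))
(51 + 14)*V(-1, -3) = (51 + 14)*((5 - 1*(-3) + 2*(-1))/(2 - 1)) = 65*((5 + 3 - 2)/1) = 65*(1*6) = 65*6 = 390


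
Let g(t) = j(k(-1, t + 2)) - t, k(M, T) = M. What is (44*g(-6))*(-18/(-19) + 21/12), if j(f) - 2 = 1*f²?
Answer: 20295/19 ≈ 1068.2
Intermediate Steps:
j(f) = 2 + f² (j(f) = 2 + 1*f² = 2 + f²)
g(t) = 3 - t (g(t) = (2 + (-1)²) - t = (2 + 1) - t = 3 - t)
(44*g(-6))*(-18/(-19) + 21/12) = (44*(3 - 1*(-6)))*(-18/(-19) + 21/12) = (44*(3 + 6))*(-18*(-1/19) + 21*(1/12)) = (44*9)*(18/19 + 7/4) = 396*(205/76) = 20295/19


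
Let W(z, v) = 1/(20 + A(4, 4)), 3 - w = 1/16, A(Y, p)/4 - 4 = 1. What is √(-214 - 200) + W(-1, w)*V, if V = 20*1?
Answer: ½ + 3*I*√46 ≈ 0.5 + 20.347*I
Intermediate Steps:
V = 20
A(Y, p) = 20 (A(Y, p) = 16 + 4*1 = 16 + 4 = 20)
w = 47/16 (w = 3 - 1/16 = 47/16 ≈ 2.9375)
W(z, v) = 1/40 (W(z, v) = 1/(20 + 20) = 1/40)
√(-214 - 200) + W(-1, w)*V = √(-214 - 200) + (1/40)*20 = √(-414) + ½ = 3*I*√46 + ½ = ½ + 3*I*√46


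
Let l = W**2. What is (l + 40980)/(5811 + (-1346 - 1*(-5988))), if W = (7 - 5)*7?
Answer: 41176/10453 ≈ 3.9392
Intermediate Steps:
W = 14 (W = 2*7 = 14)
l = 196 (l = 14**2 = 196)
(l + 40980)/(5811 + (-1346 - 1*(-5988))) = (196 + 40980)/(5811 + (-1346 - 1*(-5988))) = 41176/(5811 + (-1346 + 5988)) = 41176/(5811 + 4642) = 41176/10453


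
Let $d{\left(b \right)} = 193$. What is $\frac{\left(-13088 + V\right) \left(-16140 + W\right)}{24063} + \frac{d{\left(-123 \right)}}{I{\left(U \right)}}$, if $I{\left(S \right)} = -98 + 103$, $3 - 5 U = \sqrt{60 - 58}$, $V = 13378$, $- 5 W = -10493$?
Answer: $- \frac{15715871}{120315} \approx -130.62$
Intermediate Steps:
$W = \frac{10493}{5}$ ($W = \left(- \frac{1}{5}\right) \left(-10493\right) = \frac{10493}{5} \approx 2098.6$)
$U = \frac{3}{5} - \frac{\sqrt{2}}{5}$ ($U = \frac{3}{5} - \frac{\sqrt{60 - 58}}{5} = \frac{3}{5} - \frac{\sqrt{2}}{5} \approx 0.31716$)
$I{\left(S \right)} = 5$
$\frac{\left(-13088 + V\right) \left(-16140 + W\right)}{24063} + \frac{d{\left(-123 \right)}}{I{\left(U \right)}} = \frac{\left(-13088 + 13378\right) \left(-16140 + \frac{10493}{5}\right)}{24063} + \frac{193}{5} = 290 \left(- \frac{70207}{5}\right) \frac{1}{24063} + 193 \cdot \frac{1}{5} = \left(-4072006\right) \frac{1}{24063} + \frac{193}{5} = - \frac{4072006}{24063} + \frac{193}{5} = - \frac{15715871}{120315}$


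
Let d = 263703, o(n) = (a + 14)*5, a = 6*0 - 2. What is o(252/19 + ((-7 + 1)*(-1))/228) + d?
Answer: 263763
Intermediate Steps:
a = -2 (a = 0 - 2 = -2)
o(n) = 60 (o(n) = (-2 + 14)*5 = 12*5 = 60)
o(252/19 + ((-7 + 1)*(-1))/228) + d = 60 + 263703 = 263763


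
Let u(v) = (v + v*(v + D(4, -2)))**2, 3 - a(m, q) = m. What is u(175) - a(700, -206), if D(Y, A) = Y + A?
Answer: 970323197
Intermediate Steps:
D(Y, A) = A + Y
a(m, q) = 3 - m
u(v) = (v + v*(2 + v))**2 (u(v) = (v + v*(v + (-2 + 4)))**2 = (v + v*(v + 2))**2 = (v + v*(2 + v))**2)
u(175) - a(700, -206) = 175**2*(3 + 175)**2 - (3 - 1*700) = 30625*178**2 - (3 - 700) = 30625*31684 - 1*(-697) = 970322500 + 697 = 970323197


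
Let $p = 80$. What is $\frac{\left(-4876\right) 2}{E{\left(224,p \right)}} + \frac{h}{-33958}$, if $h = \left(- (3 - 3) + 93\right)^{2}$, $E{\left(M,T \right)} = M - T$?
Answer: $- \frac{10387621}{152811} \approx -67.977$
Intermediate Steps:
$h = 8649$ ($h = \left(\left(-1\right) 0 + 93\right)^{2} = \left(0 + 93\right)^{2} = 93^{2} = 8649$)
$\frac{\left(-4876\right) 2}{E{\left(224,p \right)}} + \frac{h}{-33958} = \frac{\left(-4876\right) 2}{224 - 80} + \frac{8649}{-33958} = - \frac{9752}{224 - 80} + 8649 \left(- \frac{1}{33958}\right) = - \frac{9752}{144} - \frac{8649}{33958} = \left(-9752\right) \frac{1}{144} - \frac{8649}{33958} = - \frac{1219}{18} - \frac{8649}{33958} = - \frac{10387621}{152811}$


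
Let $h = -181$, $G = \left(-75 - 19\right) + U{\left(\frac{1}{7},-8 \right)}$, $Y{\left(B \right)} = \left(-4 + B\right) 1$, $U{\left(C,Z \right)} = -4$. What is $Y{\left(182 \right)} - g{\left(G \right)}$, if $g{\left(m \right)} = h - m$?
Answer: $261$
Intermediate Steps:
$Y{\left(B \right)} = -4 + B$
$G = -98$ ($G = \left(-75 - 19\right) - 4 = -94 - 4 = -98$)
$g{\left(m \right)} = -181 - m$
$Y{\left(182 \right)} - g{\left(G \right)} = \left(-4 + 182\right) - \left(-181 - -98\right) = 178 - \left(-181 + 98\right) = 178 - -83 = 178 + 83 = 261$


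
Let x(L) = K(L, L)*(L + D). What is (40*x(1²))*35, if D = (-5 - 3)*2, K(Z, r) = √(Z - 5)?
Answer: -42000*I ≈ -42000.0*I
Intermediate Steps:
K(Z, r) = √(-5 + Z)
D = -16 (D = -8*2 = -16)
x(L) = √(-5 + L)*(-16 + L) (x(L) = √(-5 + L)*(L - 16) = √(-5 + L)*(-16 + L))
(40*x(1²))*35 = (40*(√(-5 + 1²)*(-16 + 1²)))*35 = (40*(√(-5 + 1)*(-16 + 1)))*35 = (40*(√(-4)*(-15)))*35 = (40*((2*I)*(-15)))*35 = (40*(-30*I))*35 = -1200*I*35 = -42000*I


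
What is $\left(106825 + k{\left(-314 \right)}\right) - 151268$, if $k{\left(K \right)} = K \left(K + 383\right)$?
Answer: $-66109$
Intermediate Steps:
$k{\left(K \right)} = K \left(383 + K\right)$
$\left(106825 + k{\left(-314 \right)}\right) - 151268 = \left(106825 - 314 \left(383 - 314\right)\right) - 151268 = \left(106825 - 21666\right) - 151268 = 85159 - 151268 = -66109$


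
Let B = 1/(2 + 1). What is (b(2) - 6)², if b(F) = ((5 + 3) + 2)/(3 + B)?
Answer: 9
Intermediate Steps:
B = ⅓ (B = 1/3 = ⅓ ≈ 0.33333)
b(F) = 3 (b(F) = ((5 + 3) + 2)/(3 + ⅓) = (8 + 2)/(10/3) = 10*(3/10) = 3)
(b(2) - 6)² = (3 - 6)² = (-3)² = 9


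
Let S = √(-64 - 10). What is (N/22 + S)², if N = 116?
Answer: -5590/121 + 116*I*√74/11 ≈ -46.198 + 90.715*I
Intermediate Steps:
S = I*√74 (S = √(-74) = I*√74 ≈ 8.6023*I)
(N/22 + S)² = (116/22 + I*√74)² = (116*(1/22) + I*√74)² = (58/11 + I*√74)²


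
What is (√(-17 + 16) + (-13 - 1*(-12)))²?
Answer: (1 - I)² ≈ -2.0*I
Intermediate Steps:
(√(-17 + 16) + (-13 - 1*(-12)))² = (√(-1) + (-13 + 12))² = (I - 1)² = (-1 + I)²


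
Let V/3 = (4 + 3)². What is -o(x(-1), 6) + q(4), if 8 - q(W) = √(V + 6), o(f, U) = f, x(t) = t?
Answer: 9 - 3*√17 ≈ -3.3693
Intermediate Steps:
V = 147 (V = 3*(4 + 3)² = 3*7² = 3*49 = 147)
q(W) = 8 - 3*√17 (q(W) = 8 - √(147 + 6) = 8 - √153 = 8 - 3*√17)
-o(x(-1), 6) + q(4) = -1*(-1) + (8 - 3*√17) = 1 + (8 - 3*√17) = 9 - 3*√17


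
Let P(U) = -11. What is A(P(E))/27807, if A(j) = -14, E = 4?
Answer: -14/27807 ≈ -0.00050347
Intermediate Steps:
A(P(E))/27807 = -14/27807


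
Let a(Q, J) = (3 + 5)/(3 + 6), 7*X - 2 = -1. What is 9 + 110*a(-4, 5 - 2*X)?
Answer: 961/9 ≈ 106.78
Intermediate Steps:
X = ⅐ (X = 2/7 + (⅐)*(-1) = 2/7 - ⅐ = ⅐ ≈ 0.14286)
a(Q, J) = 8/9
9 + 110*a(-4, 5 - 2*X) = 9 + 110*(8/9) = 9 + 880/9 = 961/9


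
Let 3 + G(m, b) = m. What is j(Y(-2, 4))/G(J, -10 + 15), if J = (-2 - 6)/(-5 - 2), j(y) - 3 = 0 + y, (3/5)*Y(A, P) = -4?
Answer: 77/39 ≈ 1.9744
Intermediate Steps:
Y(A, P) = -20/3 (Y(A, P) = (5/3)*(-4) = -20/3)
j(y) = 3 + y (j(y) = 3 + (0 + y) = 3 + y)
J = 8/7 (J = -8/(-7) = -8*(-⅐) = 8/7 ≈ 1.1429)
G(m, b) = -3 + m
j(Y(-2, 4))/G(J, -10 + 15) = (3 - 20/3)/(-3 + 8/7) = -11/(3*(-13/7)) = -11/3*(-7/13) = 77/39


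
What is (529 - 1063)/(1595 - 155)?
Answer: -89/240 ≈ -0.37083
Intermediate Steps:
(529 - 1063)/(1595 - 155) = -534/1440 = -534*1/1440 = -89/240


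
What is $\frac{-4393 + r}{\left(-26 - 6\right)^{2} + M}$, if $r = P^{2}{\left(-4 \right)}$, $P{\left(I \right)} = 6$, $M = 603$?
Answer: $- \frac{4357}{1627} \approx -2.6779$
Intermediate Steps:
$r = 36$ ($r = 6^{2} = 36$)
$\frac{-4393 + r}{\left(-26 - 6\right)^{2} + M} = \frac{-4393 + 36}{\left(-26 - 6\right)^{2} + 603} = - \frac{4357}{\left(-32\right)^{2} + 603} = - \frac{4357}{1024 + 603} = - \frac{4357}{1627}$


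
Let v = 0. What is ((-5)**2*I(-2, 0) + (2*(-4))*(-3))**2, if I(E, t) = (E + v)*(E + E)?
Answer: 50176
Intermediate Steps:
I(E, t) = 2*E**2 (I(E, t) = (E + 0)*(E + E) = E*(2*E) = 2*E**2)
((-5)**2*I(-2, 0) + (2*(-4))*(-3))**2 = ((-5)**2*(2*(-2)**2) + (2*(-4))*(-3))**2 = (25*(2*4) - 8*(-3))**2 = (25*8 + 24)**2 = (200 + 24)**2 = 224**2 = 50176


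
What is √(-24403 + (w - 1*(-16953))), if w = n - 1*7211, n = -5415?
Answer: 2*I*√5019 ≈ 141.69*I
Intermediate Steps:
w = -12626 (w = -5415 - 1*7211 = -5415 - 7211 = -12626)
√(-24403 + (w - 1*(-16953))) = √(-24403 + (-12626 - 1*(-16953))) = √(-24403 + (-12626 + 16953)) = √(-24403 + 4327) = √(-20076) = 2*I*√5019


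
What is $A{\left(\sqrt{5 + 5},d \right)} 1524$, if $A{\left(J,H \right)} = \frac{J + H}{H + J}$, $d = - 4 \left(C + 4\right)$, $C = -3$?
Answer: $1524$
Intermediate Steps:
$d = -4$ ($d = - 4 \left(-3 + 4\right) = \left(-4\right) 1 = -4$)
$A{\left(J,H \right)} = 1$ ($A{\left(J,H \right)} = \frac{H + J}{H + J} = 1$)
$A{\left(\sqrt{5 + 5},d \right)} 1524 = 1 \cdot 1524 = 1524$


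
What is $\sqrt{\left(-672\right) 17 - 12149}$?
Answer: $i \sqrt{23573} \approx 153.53 i$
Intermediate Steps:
$\sqrt{\left(-672\right) 17 - 12149} = \sqrt{-11424 - 12149} = \sqrt{-23573} = i \sqrt{23573}$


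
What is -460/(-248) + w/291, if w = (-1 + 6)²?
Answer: 35015/18042 ≈ 1.9408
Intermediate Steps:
w = 25 (w = 5² = 25)
-460/(-248) + w/291 = -460/(-248) + 25/291 = -460*(-1/248) + 25*(1/291) = 115/62 + 25/291 = 35015/18042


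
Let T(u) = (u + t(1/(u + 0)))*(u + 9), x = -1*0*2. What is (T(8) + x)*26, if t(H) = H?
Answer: 14365/4 ≈ 3591.3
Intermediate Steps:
x = 0 (x = 0*2 = 0)
T(u) = (9 + u)*(u + 1/u) (T(u) = (u + 1/(u + 0))*(u + 9) = (u + 1/u)*(9 + u) = (9 + u)*(u + 1/u))
(T(8) + x)*26 = ((1 + 8**2 + 9*8 + 9/8) + 0)*26 = ((1 + 64 + 72 + 9*(1/8)) + 0)*26 = ((1 + 64 + 72 + 9/8) + 0)*26 = (1105/8 + 0)*26 = (1105/8)*26 = 14365/4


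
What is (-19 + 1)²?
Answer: 324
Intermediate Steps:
(-19 + 1)² = (-18)² = 324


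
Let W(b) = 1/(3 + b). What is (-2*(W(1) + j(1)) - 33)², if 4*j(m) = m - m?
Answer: 4489/4 ≈ 1122.3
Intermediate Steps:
j(m) = 0 (j(m) = (m - m)/4 = (¼)*0 = 0)
(-2*(W(1) + j(1)) - 33)² = (-2*(1/(3 + 1) + 0) - 33)² = (-2*(1/4 + 0) - 33)² = (-2*(¼ + 0) - 33)² = (-2*¼ - 33)² = (-½ - 33)² = (-67/2)² = 4489/4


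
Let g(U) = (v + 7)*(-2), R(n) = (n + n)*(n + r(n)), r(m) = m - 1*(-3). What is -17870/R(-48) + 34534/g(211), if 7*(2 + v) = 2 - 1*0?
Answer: -539889811/165168 ≈ -3268.7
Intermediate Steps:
r(m) = 3 + m (r(m) = m + 3 = 3 + m)
R(n) = 2*n*(3 + 2*n) (R(n) = (n + n)*(n + (3 + n)) = (2*n)*(3 + 2*n) = 2*n*(3 + 2*n))
v = -12/7 (v = -2 + (2 - 1*0)/7 = -2 + (2 + 0)/7 = -2 + (⅐)*2 = -2 + 2/7 = -12/7 ≈ -1.7143)
g(U) = -74/7 (g(U) = (-12/7 + 7)*(-2) = (37/7)*(-2) = -74/7)
-17870/R(-48) + 34534/g(211) = -17870*(-1/(96*(3 + 2*(-48)))) + 34534/(-74/7) = -17870*(-1/(96*(3 - 96))) + 34534*(-7/74) = -17870/(2*(-48)*(-93)) - 120869/37 = -17870/8928 - 120869/37 = -17870*1/8928 - 120869/37 = -8935/4464 - 120869/37 = -539889811/165168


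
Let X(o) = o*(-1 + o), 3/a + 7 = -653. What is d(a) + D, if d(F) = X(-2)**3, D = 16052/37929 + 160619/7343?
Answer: 66368719639/278512647 ≈ 238.30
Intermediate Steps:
a = -1/220 (a = 3/(-7 - 653) = 3/(-660) = 3*(-1/660) = -1/220 ≈ -0.0045455)
D = 6209987887/278512647 (D = 16052*(1/37929) + 160619*(1/7343) = 16052/37929 + 160619/7343 = 6209987887/278512647 ≈ 22.297)
d(F) = 216 (d(F) = (-2*(-1 - 2))**3 = (-2*(-3))**3 = 6**3 = 216)
d(a) + D = 216 + 6209987887/278512647 = 66368719639/278512647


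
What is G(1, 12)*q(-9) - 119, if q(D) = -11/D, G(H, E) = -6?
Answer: -379/3 ≈ -126.33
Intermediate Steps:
G(1, 12)*q(-9) - 119 = -(-66)/(-9) - 119 = -(-66)*(-1)/9 - 119 = -6*11/9 - 119 = -22/3 - 119 = -379/3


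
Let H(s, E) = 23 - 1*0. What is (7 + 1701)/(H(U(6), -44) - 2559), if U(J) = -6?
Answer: -427/634 ≈ -0.67350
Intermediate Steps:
H(s, E) = 23 (H(s, E) = 23 + 0 = 23)
(7 + 1701)/(H(U(6), -44) - 2559) = (7 + 1701)/(23 - 2559) = 1708/(-2536) = 1708*(-1/2536) = -427/634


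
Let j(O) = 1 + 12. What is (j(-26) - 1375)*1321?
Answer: -1799202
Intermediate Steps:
j(O) = 13
(j(-26) - 1375)*1321 = (13 - 1375)*1321 = -1362*1321 = -1799202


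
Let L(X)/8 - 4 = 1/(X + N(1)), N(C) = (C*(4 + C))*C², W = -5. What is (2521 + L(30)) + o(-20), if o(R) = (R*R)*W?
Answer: 19363/35 ≈ 553.23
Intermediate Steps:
N(C) = C³*(4 + C)
o(R) = -5*R² (o(R) = (R*R)*(-5) = R²*(-5) = -5*R²)
L(X) = 32 + 8/(5 + X) (L(X) = 32 + 8/(X + 1³*(4 + 1)) = 32 + 8/(X + 1*5) = 32 + 8/(X + 5) = 32 + 8/(5 + X))
(2521 + L(30)) + o(-20) = (2521 + 8*(21 + 4*30)/(5 + 30)) - 5*(-20)² = (2521 + 8*(21 + 120)/35) - 5*400 = (2521 + 8*(1/35)*141) - 2000 = (2521 + 1128/35) - 2000 = 89363/35 - 2000 = 19363/35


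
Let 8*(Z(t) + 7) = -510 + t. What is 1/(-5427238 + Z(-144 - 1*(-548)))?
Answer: -4/21709033 ≈ -1.8425e-7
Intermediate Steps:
Z(t) = -283/4 + t/8 (Z(t) = -7 + (-510 + t)/8 = -7 + (-255/4 + t/8) = -283/4 + t/8)
1/(-5427238 + Z(-144 - 1*(-548))) = 1/(-5427238 + (-283/4 + (-144 - 1*(-548))/8)) = 1/(-5427238 + (-283/4 + (-144 + 548)/8)) = 1/(-5427238 + (-283/4 + (⅛)*404)) = 1/(-5427238 + (-283/4 + 101/2)) = 1/(-5427238 - 81/4) = 1/(-21709033/4) = -4/21709033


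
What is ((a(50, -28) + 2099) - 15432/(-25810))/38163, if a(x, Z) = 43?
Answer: 9216742/164164505 ≈ 0.056143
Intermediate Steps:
((a(50, -28) + 2099) - 15432/(-25810))/38163 = ((43 + 2099) - 15432/(-25810))/38163 = (2142 - 15432*(-1/25810))*(1/38163) = (2142 + 7716/12905)*(1/38163) = (27650226/12905)*(1/38163) = 9216742/164164505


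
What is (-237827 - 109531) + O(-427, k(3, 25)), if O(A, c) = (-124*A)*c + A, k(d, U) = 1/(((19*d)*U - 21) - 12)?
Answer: -121015943/348 ≈ -3.4775e+5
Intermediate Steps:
k(d, U) = 1/(-33 + 19*U*d) (k(d, U) = 1/((19*U*d - 21) - 12) = 1/((-21 + 19*U*d) - 12) = 1/(-33 + 19*U*d))
O(A, c) = A - 124*A*c (O(A, c) = -124*A*c + A = A - 124*A*c)
(-237827 - 109531) + O(-427, k(3, 25)) = (-237827 - 109531) - 427*(1 - 124/(-33 + 19*25*3)) = -347358 - 427*(1 - 124/(-33 + 1425)) = -347358 - 427*(1 - 124/1392) = -347358 - 427*(1 - 124*1/1392) = -347358 - 427*(1 - 31/348) = -347358 - 427*317/348 = -347358 - 135359/348 = -121015943/348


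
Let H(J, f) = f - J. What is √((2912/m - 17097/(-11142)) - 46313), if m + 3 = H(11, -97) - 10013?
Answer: I*√4092223179426865710/9400134 ≈ 215.2*I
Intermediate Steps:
m = -10124 (m = -3 + ((-97 - 1*11) - 10013) = -3 + ((-97 - 11) - 10013) = -3 + (-108 - 10013) = -3 - 10121 = -10124)
√((2912/m - 17097/(-11142)) - 46313) = √((2912/(-10124) - 17097/(-11142)) - 46313) = √((2912*(-1/10124) - 17097*(-1/11142)) - 46313) = √((-728/2531 + 5699/3714) - 46313) = √(11720377/9400134 - 46313) = √(-435336685565/9400134) = I*√4092223179426865710/9400134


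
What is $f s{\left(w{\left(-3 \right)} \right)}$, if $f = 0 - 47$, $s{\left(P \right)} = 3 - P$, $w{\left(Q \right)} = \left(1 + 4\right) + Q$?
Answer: $-47$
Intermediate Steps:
$w{\left(Q \right)} = 5 + Q$
$f = -47$ ($f = 0 - 47 = -47$)
$f s{\left(w{\left(-3 \right)} \right)} = - 47 \left(3 - \left(5 - 3\right)\right) = - 47 \left(3 - 2\right) = \left(-47\right) 1 = -47$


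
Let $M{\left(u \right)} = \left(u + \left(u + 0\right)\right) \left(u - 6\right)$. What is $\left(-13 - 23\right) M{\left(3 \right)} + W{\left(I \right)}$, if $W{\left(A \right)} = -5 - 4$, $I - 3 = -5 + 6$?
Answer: $639$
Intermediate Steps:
$I = 4$ ($I = 3 + \left(-5 + 6\right) = 3 + 1 = 4$)
$W{\left(A \right)} = -9$
$M{\left(u \right)} = 2 u \left(-6 + u\right)$ ($M{\left(u \right)} = \left(u + u\right) \left(-6 + u\right) = 2 u \left(-6 + u\right)$)
$\left(-13 - 23\right) M{\left(3 \right)} + W{\left(I \right)} = \left(-13 - 23\right) 2 \cdot 3 \left(-6 + 3\right) - 9 = - 36 \cdot 2 \cdot 3 \left(-3\right) - 9 = \left(-36\right) \left(-18\right) - 9 = 648 - 9 = 639$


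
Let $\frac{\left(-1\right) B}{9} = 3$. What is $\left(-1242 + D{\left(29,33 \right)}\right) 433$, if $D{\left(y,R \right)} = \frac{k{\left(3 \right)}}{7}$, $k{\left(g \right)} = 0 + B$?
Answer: $- \frac{3776193}{7} \approx -5.3946 \cdot 10^{5}$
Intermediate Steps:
$B = -27$ ($B = \left(-9\right) 3 = -27$)
$k{\left(g \right)} = -27$ ($k{\left(g \right)} = 0 - 27 = -27$)
$D{\left(y,R \right)} = - \frac{27}{7}$
$\left(-1242 + D{\left(29,33 \right)}\right) 433 = \left(-1242 - \frac{27}{7}\right) 433 = \left(- \frac{8721}{7}\right) 433 = - \frac{3776193}{7}$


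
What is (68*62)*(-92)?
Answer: -387872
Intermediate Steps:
(68*62)*(-92) = 4216*(-92) = -387872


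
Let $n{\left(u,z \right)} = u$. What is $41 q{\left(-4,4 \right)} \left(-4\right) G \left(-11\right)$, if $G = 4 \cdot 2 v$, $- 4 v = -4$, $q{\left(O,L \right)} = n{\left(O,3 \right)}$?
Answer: $-57728$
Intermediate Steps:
$q{\left(O,L \right)} = O$
$v = 1$ ($v = \left(- \frac{1}{4}\right) \left(-4\right) = 1$)
$G = 8$ ($G = 4 \cdot 2 \cdot 1 = 8 \cdot 1 = 8$)
$41 q{\left(-4,4 \right)} \left(-4\right) G \left(-11\right) = 41 \left(-4\right) \left(-4\right) 8 \left(-11\right) = 41 \cdot 16 \cdot 8 \left(-11\right) = 41 \cdot 128 \left(-11\right) = 5248 \left(-11\right) = -57728$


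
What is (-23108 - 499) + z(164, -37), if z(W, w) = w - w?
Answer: -23607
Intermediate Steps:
z(W, w) = 0
(-23108 - 499) + z(164, -37) = (-23108 - 499) + 0 = -23607 + 0 = -23607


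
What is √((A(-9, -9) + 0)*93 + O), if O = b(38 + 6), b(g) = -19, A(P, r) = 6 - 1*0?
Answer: 7*√11 ≈ 23.216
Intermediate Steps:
A(P, r) = 6 (A(P, r) = 6 + 0 = 6)
O = -19
√((A(-9, -9) + 0)*93 + O) = √((6 + 0)*93 - 19) = √(6*93 - 19) = √(558 - 19) = √539 = 7*√11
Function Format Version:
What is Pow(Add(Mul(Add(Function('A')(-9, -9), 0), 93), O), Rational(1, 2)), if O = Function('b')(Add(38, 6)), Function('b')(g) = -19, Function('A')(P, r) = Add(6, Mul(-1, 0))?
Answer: Mul(7, Pow(11, Rational(1, 2))) ≈ 23.216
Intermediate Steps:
Function('A')(P, r) = 6 (Function('A')(P, r) = Add(6, 0) = 6)
O = -19
Pow(Add(Mul(Add(Function('A')(-9, -9), 0), 93), O), Rational(1, 2)) = Pow(Add(Mul(Add(6, 0), 93), -19), Rational(1, 2)) = Pow(Add(Mul(6, 93), -19), Rational(1, 2)) = Pow(Add(558, -19), Rational(1, 2)) = Pow(539, Rational(1, 2)) = Mul(7, Pow(11, Rational(1, 2)))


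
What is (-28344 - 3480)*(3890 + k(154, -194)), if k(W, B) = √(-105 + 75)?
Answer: -123795360 - 31824*I*√30 ≈ -1.238e+8 - 1.7431e+5*I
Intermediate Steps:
k(W, B) = I*√30 (k(W, B) = √(-30) = I*√30)
(-28344 - 3480)*(3890 + k(154, -194)) = (-28344 - 3480)*(3890 + I*√30) = -31824*(3890 + I*√30) = -123795360 - 31824*I*√30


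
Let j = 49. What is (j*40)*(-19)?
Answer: -37240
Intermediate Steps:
(j*40)*(-19) = (49*40)*(-19) = 1960*(-19) = -37240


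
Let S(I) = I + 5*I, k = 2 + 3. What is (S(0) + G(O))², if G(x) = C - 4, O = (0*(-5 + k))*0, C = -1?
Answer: 25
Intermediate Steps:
k = 5
S(I) = 6*I
O = 0 (O = (0*(-5 + 5))*0 = (0*0)*0 = 0*0 = 0)
G(x) = -5 (G(x) = -1 - 4 = -5)
(S(0) + G(O))² = (6*0 - 5)² = (0 - 5)² = (-5)² = 25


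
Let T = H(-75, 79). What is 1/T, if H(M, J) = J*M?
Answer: -1/5925 ≈ -0.00016878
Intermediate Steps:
T = -5925 (T = 79*(-75) = -5925)
1/T = 1/(-5925) = -1/5925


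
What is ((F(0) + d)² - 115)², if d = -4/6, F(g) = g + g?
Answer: 1062961/81 ≈ 13123.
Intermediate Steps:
F(g) = 2*g
d = -⅔ (d = -4*⅙ = -⅔ ≈ -0.66667)
((F(0) + d)² - 115)² = ((2*0 - ⅔)² - 115)² = ((0 - ⅔)² - 115)² = ((-⅔)² - 115)² = (4/9 - 115)² = (-1031/9)² = 1062961/81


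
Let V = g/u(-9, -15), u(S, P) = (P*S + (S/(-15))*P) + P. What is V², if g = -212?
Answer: 44944/12321 ≈ 3.6478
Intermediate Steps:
u(S, P) = P + 14*P*S/15 (u(S, P) = (P*S + (S*(-1/15))*P) + P = (P*S + (-S/15)*P) + P = (P*S - P*S/15) + P = 14*P*S/15 + P = P + 14*P*S/15)
V = -212/111 (V = -212*(-1/(15 + 14*(-9))) = -212*(-1/(15 - 126)) = -212/((1/15)*(-15)*(-111)) = -212/111 ≈ -1.9099)
V² = (-212/111)² = 44944/12321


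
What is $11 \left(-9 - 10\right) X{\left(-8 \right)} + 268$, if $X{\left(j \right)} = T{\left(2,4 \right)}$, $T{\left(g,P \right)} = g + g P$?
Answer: $-1822$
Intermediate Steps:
$T{\left(g,P \right)} = g + P g$
$X{\left(j \right)} = 10$ ($X{\left(j \right)} = 2 \left(1 + 4\right) = 2 \cdot 5 = 10$)
$11 \left(-9 - 10\right) X{\left(-8 \right)} + 268 = 11 \left(-9 - 10\right) 10 + 268 = 11 \left(-19\right) 10 + 268 = \left(-209\right) 10 + 268 = -2090 + 268 = -1822$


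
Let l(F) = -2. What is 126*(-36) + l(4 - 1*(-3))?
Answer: -4538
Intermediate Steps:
126*(-36) + l(4 - 1*(-3)) = 126*(-36) - 2 = -4536 - 2 = -4538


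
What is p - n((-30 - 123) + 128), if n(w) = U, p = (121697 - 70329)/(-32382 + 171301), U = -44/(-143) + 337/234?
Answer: -44797759/32507046 ≈ -1.3781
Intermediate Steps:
U = 409/234 (U = -44*(-1/143) + 337*(1/234) = 4/13 + 337/234 = 409/234 ≈ 1.7479)
p = 51368/138919 ≈ 0.36977
n(w) = 409/234
p - n((-30 - 123) + 128) = 51368/138919 - 1*409/234 = 51368/138919 - 409/234 = -44797759/32507046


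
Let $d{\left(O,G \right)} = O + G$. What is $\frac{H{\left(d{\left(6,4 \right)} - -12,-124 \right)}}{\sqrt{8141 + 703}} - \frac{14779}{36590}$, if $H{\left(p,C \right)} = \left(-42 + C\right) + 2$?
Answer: $- \frac{14779}{36590} - \frac{82 \sqrt{2211}}{2211} \approx -2.1478$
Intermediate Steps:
$d{\left(O,G \right)} = G + O$
$H{\left(p,C \right)} = -40 + C$
$\frac{H{\left(d{\left(6,4 \right)} - -12,-124 \right)}}{\sqrt{8141 + 703}} - \frac{14779}{36590} = \frac{-40 - 124}{\sqrt{8141 + 703}} - \frac{14779}{36590} = - \frac{164}{\sqrt{8844}} - \frac{14779}{36590} = - \frac{164}{2 \sqrt{2211}} - \frac{14779}{36590} = - 164 \frac{\sqrt{2211}}{4422} - \frac{14779}{36590} = - \frac{82 \sqrt{2211}}{2211} - \frac{14779}{36590} = - \frac{14779}{36590} - \frac{82 \sqrt{2211}}{2211}$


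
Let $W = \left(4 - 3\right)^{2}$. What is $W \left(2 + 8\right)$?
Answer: $10$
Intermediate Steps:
$W = 1$ ($W = 1^{2} = 1$)
$W \left(2 + 8\right) = 1 \left(2 + 8\right) = 1 \cdot 10 = 10$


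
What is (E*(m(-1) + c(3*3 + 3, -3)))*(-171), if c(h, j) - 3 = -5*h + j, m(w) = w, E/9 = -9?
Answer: -844911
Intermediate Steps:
E = -81 (E = 9*(-9) = -81)
c(h, j) = 3 + j - 5*h (c(h, j) = 3 + (-5*h + j) = 3 + (j - 5*h) = 3 + j - 5*h)
(E*(m(-1) + c(3*3 + 3, -3)))*(-171) = -81*(-1 + (3 - 3 - 5*(3*3 + 3)))*(-171) = -81*(-1 + (3 - 3 - 5*(9 + 3)))*(-171) = -81*(-1 + (3 - 3 - 5*12))*(-171) = -81*(-1 + (3 - 3 - 60))*(-171) = -81*(-1 - 60)*(-171) = -81*(-61)*(-171) = 4941*(-171) = -844911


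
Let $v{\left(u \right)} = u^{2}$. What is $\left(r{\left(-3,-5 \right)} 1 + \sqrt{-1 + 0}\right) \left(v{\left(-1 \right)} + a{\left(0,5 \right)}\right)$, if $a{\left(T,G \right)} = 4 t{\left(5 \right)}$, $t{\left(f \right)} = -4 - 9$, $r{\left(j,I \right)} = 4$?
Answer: $-204 - 51 i \approx -204.0 - 51.0 i$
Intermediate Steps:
$t{\left(f \right)} = -13$ ($t{\left(f \right)} = -4 - 9 = -13$)
$a{\left(T,G \right)} = -52$ ($a{\left(T,G \right)} = 4 \left(-13\right) = -52$)
$\left(r{\left(-3,-5 \right)} 1 + \sqrt{-1 + 0}\right) \left(v{\left(-1 \right)} + a{\left(0,5 \right)}\right) = \left(4 \cdot 1 + \sqrt{-1 + 0}\right) \left(\left(-1\right)^{2} - 52\right) = \left(4 + \sqrt{-1}\right) \left(1 - 52\right) = \left(4 + i\right) \left(-51\right) = -204 - 51 i$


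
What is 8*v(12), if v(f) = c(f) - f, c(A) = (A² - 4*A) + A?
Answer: 768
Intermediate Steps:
c(A) = A² - 3*A
v(f) = -f + f*(-3 + f) (v(f) = f*(-3 + f) - f = -f + f*(-3 + f))
8*v(12) = 8*(12*(-4 + 12)) = 8*(12*8) = 8*96 = 768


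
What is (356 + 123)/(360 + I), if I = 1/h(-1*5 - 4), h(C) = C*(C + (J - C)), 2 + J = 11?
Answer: 38799/29159 ≈ 1.3306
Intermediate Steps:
J = 9 (J = -2 + 11 = 9)
h(C) = 9*C (h(C) = C*(C + (9 - C)) = C*9 = 9*C)
I = -1/81 (I = 1/(9*(-1*5 - 4)) = 1/(9*(-5 - 4)) = 1/(9*(-9)) = 1/(-81) = -1/81 ≈ -0.012346)
(356 + 123)/(360 + I) = (356 + 123)/(360 - 1/81) = 479/(29159/81) = 479*(81/29159) = 38799/29159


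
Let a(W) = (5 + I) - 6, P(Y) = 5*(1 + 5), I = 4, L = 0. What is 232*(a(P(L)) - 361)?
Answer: -83056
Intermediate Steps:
P(Y) = 30 (P(Y) = 5*6 = 30)
a(W) = 3 (a(W) = (5 + 4) - 6 = 9 - 6 = 3)
232*(a(P(L)) - 361) = 232*(3 - 361) = 232*(-358) = -83056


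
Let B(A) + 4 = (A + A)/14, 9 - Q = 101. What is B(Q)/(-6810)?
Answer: 4/1589 ≈ 0.0025173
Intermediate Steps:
Q = -92 (Q = 9 - 1*101 = 9 - 101 = -92)
B(A) = -4 + A/7 (B(A) = -4 + (A + A)/14 = -4 + (2*A)*(1/14) = -4 + A/7)
B(Q)/(-6810) = (-4 + (1/7)*(-92))/(-6810) = (-4 - 92/7)*(-1/6810) = -120/7*(-1/6810) = 4/1589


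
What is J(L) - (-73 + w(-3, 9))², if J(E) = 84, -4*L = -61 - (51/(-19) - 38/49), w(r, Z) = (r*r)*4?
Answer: -1285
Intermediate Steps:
w(r, Z) = 4*r² (w(r, Z) = r²*4 = 4*r²)
L = 26785/1862 (L = -(-61 - (51/(-19) - 38/49))/4 = -(-61 - (51*(-1/19) - 38*1/49))/4 = -(-61 - (-51/19 - 38/49))/4 = -(-61 - 1*(-3221/931))/4 = -(-61 + 3221/931)/4 = -¼*(-53570/931) = 26785/1862 ≈ 14.385)
J(L) - (-73 + w(-3, 9))² = 84 - (-73 + 4*(-3)²)² = 84 - (-73 + 4*9)² = 84 - (-73 + 36)² = 84 - 1*(-37)² = 84 - 1*1369 = 84 - 1369 = -1285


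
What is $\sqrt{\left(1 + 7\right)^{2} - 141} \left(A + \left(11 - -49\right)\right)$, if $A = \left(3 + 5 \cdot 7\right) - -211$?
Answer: $309 i \sqrt{77} \approx 2711.5 i$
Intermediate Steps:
$A = 249$ ($A = \left(3 + 35\right) + 211 = 38 + 211 = 249$)
$\sqrt{\left(1 + 7\right)^{2} - 141} \left(A + \left(11 - -49\right)\right) = \sqrt{\left(1 + 7\right)^{2} - 141} \left(249 + \left(11 - -49\right)\right) = \sqrt{8^{2} - 141} \left(249 + \left(11 + 49\right)\right) = \sqrt{64 - 141} \left(249 + 60\right) = \sqrt{-77} \cdot 309 = i \sqrt{77} \cdot 309 = 309 i \sqrt{77}$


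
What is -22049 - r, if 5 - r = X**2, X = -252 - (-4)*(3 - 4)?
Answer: 43482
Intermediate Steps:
X = -256 (X = -252 - (-4)*(-1) = -252 - 1*4 = -252 - 4 = -256)
r = -65531 (r = 5 - 1*(-256)**2 = 5 - 1*65536 = 5 - 65536 = -65531)
-22049 - r = -22049 - 1*(-65531) = -22049 + 65531 = 43482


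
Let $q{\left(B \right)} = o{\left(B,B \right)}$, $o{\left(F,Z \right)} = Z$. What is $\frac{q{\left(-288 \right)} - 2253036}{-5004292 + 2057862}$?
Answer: $\frac{1126662}{1473215} \approx 0.76476$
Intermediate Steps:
$q{\left(B \right)} = B$
$\frac{q{\left(-288 \right)} - 2253036}{-5004292 + 2057862} = \frac{-288 - 2253036}{-5004292 + 2057862} = - \frac{2253324}{-2946430} = \left(-2253324\right) \left(- \frac{1}{2946430}\right) = \frac{1126662}{1473215}$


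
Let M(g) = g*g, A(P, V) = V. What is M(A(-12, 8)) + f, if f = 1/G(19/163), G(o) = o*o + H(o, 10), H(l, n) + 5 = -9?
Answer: 23756151/371605 ≈ 63.929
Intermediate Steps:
H(l, n) = -14 (H(l, n) = -5 - 9 = -14)
G(o) = -14 + o² (G(o) = o*o - 14 = o² - 14 = -14 + o²)
M(g) = g²
f = -26569/371605 (f = 1/(-14 + (19/163)²) = 1/(-14 + 361/26569) = 1/(-371605/26569) = -26569/371605 ≈ -0.071498)
M(A(-12, 8)) + f = 8² - 26569/371605 = 64 - 26569/371605 = 23756151/371605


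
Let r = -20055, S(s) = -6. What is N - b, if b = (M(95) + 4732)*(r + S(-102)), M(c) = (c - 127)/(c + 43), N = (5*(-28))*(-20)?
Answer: 2183316404/23 ≈ 9.4927e+7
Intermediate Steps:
N = 2800 (N = -140*(-20) = 2800)
M(c) = (-127 + c)/(43 + c)
b = -2183252004/23 (b = ((-127 + 95)/(43 + 95) + 4732)*(-20055 - 6) = (-32/138 + 4732)*(-20061) = ((1/138)*(-32) + 4732)*(-20061) = (-16/69 + 4732)*(-20061) = (326492/69)*(-20061) = -2183252004/23 ≈ -9.4924e+7)
N - b = 2800 - 1*(-2183252004/23) = 2800 + 2183252004/23 = 2183316404/23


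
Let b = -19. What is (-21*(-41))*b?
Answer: -16359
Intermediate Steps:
(-21*(-41))*b = -21*(-41)*(-19) = 861*(-19) = -16359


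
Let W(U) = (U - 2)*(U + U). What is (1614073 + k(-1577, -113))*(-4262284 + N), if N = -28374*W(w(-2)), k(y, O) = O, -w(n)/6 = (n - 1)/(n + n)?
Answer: -9558134195480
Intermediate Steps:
w(n) = -3*(-1 + n)/n (w(n) = -6*(n - 1)/(n + n) = -6*(-1 + n)/(2*n) = -6*(-1 + n)*1/(2*n) = -3*(-1 + n)/n)
W(U) = 2*U*(-2 + U) (W(U) = (-2 + U)*(2*U) = 2*U*(-2 + U))
N = -1659879 (N = -56748*(-3 + 3/(-2))*(-2 + (-3 + 3/(-2))) = -56748*(-3 + 3*(-½))*(-2 + (-3 + 3*(-½))) = -56748*(-3 - 3/2)*(-2 + (-3 - 3/2)) = -56748*(-9)*(-2 - 9/2)/2 = -56748*(-9)*(-13)/(2*2) = -28374*117/2 = -1659879)
(1614073 + k(-1577, -113))*(-4262284 + N) = (1614073 - 113)*(-4262284 - 1659879) = 1613960*(-5922163) = -9558134195480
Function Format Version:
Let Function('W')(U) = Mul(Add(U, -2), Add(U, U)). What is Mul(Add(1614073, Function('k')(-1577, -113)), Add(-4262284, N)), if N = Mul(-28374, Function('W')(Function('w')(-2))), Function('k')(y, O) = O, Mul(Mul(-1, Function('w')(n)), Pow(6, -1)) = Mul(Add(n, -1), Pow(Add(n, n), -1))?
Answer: -9558134195480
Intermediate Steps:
Function('w')(n) = Mul(-3, Pow(n, -1), Add(-1, n)) (Function('w')(n) = Mul(-6, Mul(Add(n, -1), Pow(Add(n, n), -1))) = Mul(-6, Mul(Add(-1, n), Pow(Mul(2, n), -1))) = Mul(-6, Mul(Add(-1, n), Mul(Rational(1, 2), Pow(n, -1)))) = Mul(-6, Mul(Rational(1, 2), Pow(n, -1), Add(-1, n))) = Mul(-3, Pow(n, -1), Add(-1, n)))
Function('W')(U) = Mul(2, U, Add(-2, U)) (Function('W')(U) = Mul(Add(-2, U), Mul(2, U)) = Mul(2, U, Add(-2, U)))
N = -1659879 (N = Mul(-28374, Mul(2, Add(-3, Mul(3, Pow(-2, -1))), Add(-2, Add(-3, Mul(3, Pow(-2, -1)))))) = Mul(-28374, Mul(2, Add(-3, Mul(3, Rational(-1, 2))), Add(-2, Add(-3, Mul(3, Rational(-1, 2)))))) = Mul(-28374, Mul(2, Add(-3, Rational(-3, 2)), Add(-2, Add(-3, Rational(-3, 2))))) = Mul(-28374, Mul(2, Rational(-9, 2), Add(-2, Rational(-9, 2)))) = Mul(-28374, Mul(2, Rational(-9, 2), Rational(-13, 2))) = Mul(-28374, Rational(117, 2)) = -1659879)
Mul(Add(1614073, Function('k')(-1577, -113)), Add(-4262284, N)) = Mul(Add(1614073, -113), Add(-4262284, -1659879)) = Mul(1613960, -5922163) = -9558134195480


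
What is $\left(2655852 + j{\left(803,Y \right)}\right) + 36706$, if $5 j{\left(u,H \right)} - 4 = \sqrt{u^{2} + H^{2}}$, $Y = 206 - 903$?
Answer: $\frac{13462794}{5} + \frac{\sqrt{1130618}}{5} \approx 2.6928 \cdot 10^{6}$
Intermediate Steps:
$Y = -697$
$j{\left(u,H \right)} = \frac{4}{5} + \frac{\sqrt{H^{2} + u^{2}}}{5}$ ($j{\left(u,H \right)} = \frac{4}{5} + \frac{\sqrt{u^{2} + H^{2}}}{5} = \frac{4}{5} + \frac{\sqrt{H^{2} + u^{2}}}{5}$)
$\left(2655852 + j{\left(803,Y \right)}\right) + 36706 = \left(2655852 + \left(\frac{4}{5} + \frac{\sqrt{\left(-697\right)^{2} + 803^{2}}}{5}\right)\right) + 36706 = \left(2655852 + \left(\frac{4}{5} + \frac{\sqrt{485809 + 644809}}{5}\right)\right) + 36706 = \left(2655852 + \left(\frac{4}{5} + \frac{\sqrt{1130618}}{5}\right)\right) + 36706 = \left(\frac{13279264}{5} + \frac{\sqrt{1130618}}{5}\right) + 36706 = \frac{13462794}{5} + \frac{\sqrt{1130618}}{5}$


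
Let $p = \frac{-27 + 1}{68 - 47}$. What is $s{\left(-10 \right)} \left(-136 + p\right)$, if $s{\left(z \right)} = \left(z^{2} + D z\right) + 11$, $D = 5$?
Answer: $- \frac{175802}{21} \approx -8371.5$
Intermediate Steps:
$s{\left(z \right)} = 11 + z^{2} + 5 z$ ($s{\left(z \right)} = \left(z^{2} + 5 z\right) + 11 = 11 + z^{2} + 5 z$)
$p = - \frac{26}{21} \approx -1.2381$
$s{\left(-10 \right)} \left(-136 + p\right) = \left(11 + \left(-10\right)^{2} + 5 \left(-10\right)\right) \left(-136 - \frac{26}{21}\right) = \left(11 + 100 - 50\right) \left(- \frac{2882}{21}\right) = 61 \left(- \frac{2882}{21}\right) = - \frac{175802}{21}$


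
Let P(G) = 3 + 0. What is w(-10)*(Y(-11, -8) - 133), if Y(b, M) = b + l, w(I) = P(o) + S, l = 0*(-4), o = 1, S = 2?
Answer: -720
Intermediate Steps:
P(G) = 3
l = 0
w(I) = 5 (w(I) = 3 + 2 = 5)
Y(b, M) = b (Y(b, M) = b + 0 = b)
w(-10)*(Y(-11, -8) - 133) = 5*(-11 - 133) = 5*(-144) = -720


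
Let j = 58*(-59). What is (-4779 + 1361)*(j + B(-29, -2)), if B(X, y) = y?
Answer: 11703232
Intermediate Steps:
j = -3422
(-4779 + 1361)*(j + B(-29, -2)) = (-4779 + 1361)*(-3422 - 2) = -3418*(-3424) = 11703232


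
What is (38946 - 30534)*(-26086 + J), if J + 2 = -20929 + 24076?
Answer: -192979692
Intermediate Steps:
J = 3145 (J = -2 + (-20929 + 24076) = -2 + 3147 = 3145)
(38946 - 30534)*(-26086 + J) = (38946 - 30534)*(-26086 + 3145) = 8412*(-22941) = -192979692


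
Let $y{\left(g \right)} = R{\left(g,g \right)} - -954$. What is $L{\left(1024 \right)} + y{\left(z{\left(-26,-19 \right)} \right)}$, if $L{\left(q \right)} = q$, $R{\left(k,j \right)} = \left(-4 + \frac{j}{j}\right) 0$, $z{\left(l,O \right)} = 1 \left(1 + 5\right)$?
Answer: $1978$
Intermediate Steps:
$z{\left(l,O \right)} = 6$ ($z{\left(l,O \right)} = 1 \cdot 6 = 6$)
$R{\left(k,j \right)} = 0$ ($R{\left(k,j \right)} = \left(-4 + 1\right) 0 = \left(-3\right) 0 = 0$)
$y{\left(g \right)} = 954$ ($y{\left(g \right)} = 0 - -954 = 0 + 954 = 954$)
$L{\left(1024 \right)} + y{\left(z{\left(-26,-19 \right)} \right)} = 1024 + 954 = 1978$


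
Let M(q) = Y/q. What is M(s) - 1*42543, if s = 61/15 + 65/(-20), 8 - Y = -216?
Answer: -295881/7 ≈ -42269.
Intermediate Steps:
Y = 224 (Y = 8 - 1*(-216) = 8 + 216 = 224)
s = 49/60 (s = 61*(1/15) + 65*(-1/20) = 61/15 - 13/4 = 49/60 ≈ 0.81667)
M(q) = 224/q
M(s) - 1*42543 = 224/(49/60) - 1*42543 = 224*(60/49) - 42543 = 1920/7 - 42543 = -295881/7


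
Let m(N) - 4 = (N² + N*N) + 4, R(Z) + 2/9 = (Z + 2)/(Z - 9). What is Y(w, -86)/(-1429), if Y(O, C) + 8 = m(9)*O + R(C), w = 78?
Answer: -11331026/1221795 ≈ -9.2741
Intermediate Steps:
R(Z) = -2/9 + (2 + Z)/(-9 + Z) (R(Z) = -2/9 + (Z + 2)/(Z - 9) = -2/9 + (2 + Z)/(-9 + Z))
m(N) = 8 + 2*N² (m(N) = 4 + ((N² + N*N) + 4) = 4 + ((N² + N²) + 4) = 4 + (2*N² + 4) = 4 + (4 + 2*N²) = 8 + 2*N²)
Y(O, C) = -8 + 170*O + (36 + 7*C)/(9*(-9 + C)) (Y(O, C) = -8 + ((8 + 2*9²)*O + (36 + 7*C)/(9*(-9 + C))) = -8 + ((8 + 2*81)*O + (36 + 7*C)/(9*(-9 + C))) = -8 + ((8 + 162)*O + (36 + 7*C)/(9*(-9 + C))) = -8 + (170*O + (36 + 7*C)/(9*(-9 + C))) = -8 + 170*O + (36 + 7*C)/(9*(-9 + C)))
Y(w, -86)/(-1429) = ((684 - 13770*78 - 65*(-86) + 1530*(-86)*78)/(9*(-9 - 86)))/(-1429) = ((⅑)*(684 - 1074060 + 5590 - 10263240)/(-95))*(-1/1429) = ((⅑)*(-1/95)*(-11331026))*(-1/1429) = (11331026/855)*(-1/1429) = -11331026/1221795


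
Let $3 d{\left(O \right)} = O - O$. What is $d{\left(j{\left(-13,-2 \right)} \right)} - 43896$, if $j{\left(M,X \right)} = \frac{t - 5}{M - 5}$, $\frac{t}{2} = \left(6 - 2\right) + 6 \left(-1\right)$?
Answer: $-43896$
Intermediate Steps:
$t = -4$ ($t = 2 \left(\left(6 - 2\right) + 6 \left(-1\right)\right) = 2 \left(4 - 6\right) = 2 \left(-2\right) = -4$)
$j{\left(M,X \right)} = - \frac{9}{-5 + M}$ ($j{\left(M,X \right)} = \frac{-4 - 5}{M - 5} = - \frac{9}{-5 + M}$)
$d{\left(O \right)} = 0$ ($d{\left(O \right)} = \frac{O - O}{3} = \frac{1}{3} \cdot 0 = 0$)
$d{\left(j{\left(-13,-2 \right)} \right)} - 43896 = 0 - 43896 = -43896$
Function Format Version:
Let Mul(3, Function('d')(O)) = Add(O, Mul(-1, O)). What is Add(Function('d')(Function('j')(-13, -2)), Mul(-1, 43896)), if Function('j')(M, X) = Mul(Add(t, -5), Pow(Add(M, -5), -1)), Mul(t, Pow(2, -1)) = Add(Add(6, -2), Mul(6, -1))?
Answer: -43896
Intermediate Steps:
t = -4 (t = Mul(2, Add(Add(6, -2), Mul(6, -1))) = Mul(2, Add(4, -6)) = Mul(2, -2) = -4)
Function('j')(M, X) = Mul(-9, Pow(Add(-5, M), -1)) (Function('j')(M, X) = Mul(Add(-4, -5), Pow(Add(M, -5), -1)) = Mul(-9, Pow(Add(-5, M), -1)))
Function('d')(O) = 0 (Function('d')(O) = Mul(Rational(1, 3), Add(O, Mul(-1, O))) = Mul(Rational(1, 3), 0) = 0)
Add(Function('d')(Function('j')(-13, -2)), Mul(-1, 43896)) = Add(0, Mul(-1, 43896)) = Add(0, -43896) = -43896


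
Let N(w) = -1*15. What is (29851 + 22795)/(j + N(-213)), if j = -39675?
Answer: -26323/19845 ≈ -1.3264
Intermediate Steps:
N(w) = -15
(29851 + 22795)/(j + N(-213)) = (29851 + 22795)/(-39675 - 15) = 52646/(-39690) = 52646*(-1/39690) = -26323/19845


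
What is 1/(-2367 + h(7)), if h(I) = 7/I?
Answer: -1/2366 ≈ -0.00042265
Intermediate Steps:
1/(-2367 + h(7)) = 1/(-2367 + 7/7) = 1/(-2367 + 7*(⅐)) = 1/(-2367 + 1) = 1/(-2366) = -1/2366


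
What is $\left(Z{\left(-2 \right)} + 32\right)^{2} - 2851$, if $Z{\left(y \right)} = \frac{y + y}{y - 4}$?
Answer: $- \frac{16055}{9} \approx -1783.9$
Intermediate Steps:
$Z{\left(y \right)} = \frac{2 y}{-4 + y}$
$\left(Z{\left(-2 \right)} + 32\right)^{2} - 2851 = \left(2 \left(-2\right) \frac{1}{-4 - 2} + 32\right)^{2} - 2851 = \left(2 \left(-2\right) \frac{1}{-6} + 32\right)^{2} - 2851 = \left(2 \left(-2\right) \left(- \frac{1}{6}\right) + 32\right)^{2} - 2851 = \left(\frac{2}{3} + 32\right)^{2} - 2851 = \left(\frac{98}{3}\right)^{2} - 2851 = \frac{9604}{9} - 2851 = - \frac{16055}{9}$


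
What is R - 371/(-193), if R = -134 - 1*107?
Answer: -46142/193 ≈ -239.08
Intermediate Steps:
R = -241 (R = -134 - 107 = -241)
R - 371/(-193) = -241 - 371/(-193) = -241 - 371*(-1/193) = -241 + 371/193 = -46142/193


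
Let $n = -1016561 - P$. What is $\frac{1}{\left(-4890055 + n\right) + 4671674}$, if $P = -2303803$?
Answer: $\frac{1}{1068861} \approx 9.3558 \cdot 10^{-7}$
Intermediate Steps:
$n = 1287242$ ($n = -1016561 - -2303803 = -1016561 + 2303803 = 1287242$)
$\frac{1}{\left(-4890055 + n\right) + 4671674} = \frac{1}{\left(-4890055 + 1287242\right) + 4671674} = \frac{1}{-3602813 + 4671674} = \frac{1}{1068861}$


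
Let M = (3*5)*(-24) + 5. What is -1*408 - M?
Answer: -53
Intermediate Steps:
M = -355 (M = 15*(-24) + 5 = -360 + 5 = -355)
-1*408 - M = -1*408 - 1*(-355) = -408 + 355 = -53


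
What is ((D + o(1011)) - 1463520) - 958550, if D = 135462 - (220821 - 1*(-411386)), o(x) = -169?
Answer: -2918984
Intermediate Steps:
D = -496745 (D = 135462 - (220821 + 411386) = 135462 - 1*632207 = 135462 - 632207 = -496745)
((D + o(1011)) - 1463520) - 958550 = ((-496745 - 169) - 1463520) - 958550 = (-496914 - 1463520) - 958550 = -1960434 - 958550 = -2918984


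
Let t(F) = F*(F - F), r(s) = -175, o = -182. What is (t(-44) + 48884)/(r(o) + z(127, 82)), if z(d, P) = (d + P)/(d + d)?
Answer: -12416536/44241 ≈ -280.66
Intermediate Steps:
t(F) = 0 (t(F) = F*0 = 0)
z(d, P) = (P + d)/(2*d) (z(d, P) = (P + d)/((2*d)) = (P + d)*(1/(2*d)) = (P + d)/(2*d))
(t(-44) + 48884)/(r(o) + z(127, 82)) = (0 + 48884)/(-175 + (1/2)*(82 + 127)/127) = 48884/(-175 + (1/2)*(1/127)*209) = 48884/(-175 + 209/254) = 48884/(-44241/254) = 48884*(-254/44241) = -12416536/44241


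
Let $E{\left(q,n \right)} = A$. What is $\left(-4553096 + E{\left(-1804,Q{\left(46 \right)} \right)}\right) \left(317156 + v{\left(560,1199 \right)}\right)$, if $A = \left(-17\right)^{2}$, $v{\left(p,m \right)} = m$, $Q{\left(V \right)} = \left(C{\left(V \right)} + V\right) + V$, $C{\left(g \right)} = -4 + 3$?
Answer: $-1449408872485$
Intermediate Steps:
$C{\left(g \right)} = -1$
$Q{\left(V \right)} = -1 + 2 V$ ($Q{\left(V \right)} = \left(-1 + V\right) + V = -1 + 2 V$)
$A = 289$
$E{\left(q,n \right)} = 289$
$\left(-4553096 + E{\left(-1804,Q{\left(46 \right)} \right)}\right) \left(317156 + v{\left(560,1199 \right)}\right) = \left(-4553096 + 289\right) \left(317156 + 1199\right) = \left(-4552807\right) 318355 = -1449408872485$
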